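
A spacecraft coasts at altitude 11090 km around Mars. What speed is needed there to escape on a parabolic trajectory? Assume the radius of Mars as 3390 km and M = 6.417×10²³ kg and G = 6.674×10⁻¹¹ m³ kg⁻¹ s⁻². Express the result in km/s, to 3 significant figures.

μ = GM = 6.674×10⁻¹¹ × 6.417×10²³ = 4.283×10¹³ m³/s².
r = 3390 + 11090 = 14480 km = 1.4480×10⁷ m.
Escape speed v_esc = √(2μ/r) = √(2 × 4.283×10¹³ / 1.448×10⁷) = √(5.915×10⁶) = 2432 m/s.
= 2.432 km/s.

v_esc ≈ 2.43 km/s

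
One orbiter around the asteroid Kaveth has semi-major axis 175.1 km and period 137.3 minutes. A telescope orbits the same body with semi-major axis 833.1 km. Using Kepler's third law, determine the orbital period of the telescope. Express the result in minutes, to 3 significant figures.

T₂ ≈ 1420 minutes

Kepler's third law: T² ∝ a³, so T₂ = T₁ (a₂/a₁)^(3/2).
a₂/a₁ = 4.758, (a₂/a₁)^(3/2) = 10.38.
T₂ = 137.3 × 10.38 = 1425 minutes.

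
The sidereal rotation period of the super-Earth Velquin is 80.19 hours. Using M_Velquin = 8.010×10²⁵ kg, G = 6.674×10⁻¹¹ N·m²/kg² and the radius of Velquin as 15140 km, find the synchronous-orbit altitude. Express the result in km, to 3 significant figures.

μ = GM = 6.674×10⁻¹¹ × 8.010×10²⁵ = 5.346×10¹⁵ m³/s².
T = 80.19 hours = 2.887×10⁵ s.
A synchronous orbit has period T, so by Kepler's third law a = (μT²/4π²)^(1/3).
μT²/4π² = 5.346×10¹⁵ × (2.887×10⁵)² / 39.48 = 1.129×10²⁵ m³.
a = 2.243×10⁸ m = 2.2430×10⁵ km.
Altitude h = a − R = 2.2430×10⁵ − 15140 = 2.0916×10⁵ km.

h_sync ≈ 2.09×10⁵ km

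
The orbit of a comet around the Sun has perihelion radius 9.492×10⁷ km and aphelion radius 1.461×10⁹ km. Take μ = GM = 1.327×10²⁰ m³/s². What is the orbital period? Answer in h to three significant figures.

Semi-major axis a = (r_p + r_a)/2 = (9.4920×10⁷ + 1.4610×10⁹)/2 = 7.7796×10⁸ km = 7.780×10¹¹ m.
By Kepler's third law T = 2π√(a³/μ) = 2π × 5.957×10⁷ = 3.743×10⁸ s.
= 1.040×10⁵ h.

T ≈ 104000 h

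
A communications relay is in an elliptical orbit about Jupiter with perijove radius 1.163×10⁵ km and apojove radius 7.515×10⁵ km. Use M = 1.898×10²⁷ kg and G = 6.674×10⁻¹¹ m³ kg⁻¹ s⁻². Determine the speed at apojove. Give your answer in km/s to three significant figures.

v ≈ 6.72 km/s

μ = GM = 6.674×10⁻¹¹ × 1.898×10²⁷ = 1.267×10¹⁷ m³/s².
Semi-major axis a = (r_p + r_a)/2 = 4.3390×10⁵ km = 4.339×10⁸ m.
Vis-viva: v² = μ(2/r − 1/a) = 1.267×10¹⁷ × (2.661×10⁻⁹ − 2.305×10⁻⁹) = 4.518×10⁷ m²/s².
v = 6722 m/s = 6.722 km/s.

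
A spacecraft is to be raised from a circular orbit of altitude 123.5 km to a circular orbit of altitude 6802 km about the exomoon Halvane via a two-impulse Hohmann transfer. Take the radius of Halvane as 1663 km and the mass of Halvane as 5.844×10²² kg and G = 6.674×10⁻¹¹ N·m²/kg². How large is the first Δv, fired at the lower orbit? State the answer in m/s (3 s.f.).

Δv ≈ 421 m/s

μ = GM = 6.674×10⁻¹¹ × 5.844×10²² = 3.900×10¹² m³/s².
r₁ = 1663 + 123.5 = 1786.5 km = 1.7865×10⁶ m.
r₂ = 1663 + 6802 = 8465.0 km = 8.4650×10⁶ m.
Transfer ellipse a_t = (r₁ + r₂)/2 = 5.126×10⁶ m.
At r₁: circular v_c1 = √(μ/r₁) = 1478 m/s; transfer-periapsis v_p = √[μ(2/r₁ − 1/a_t)] = 1899 m/s.
Δv₁ = v_p − v_c1 = 421.2 m/s.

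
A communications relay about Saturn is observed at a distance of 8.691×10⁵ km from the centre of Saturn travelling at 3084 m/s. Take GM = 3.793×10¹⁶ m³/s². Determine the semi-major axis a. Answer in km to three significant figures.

r = 8.691×10⁸ m.
Vis-viva rearranged: 1/a = 2/r − v²/μ = 2.301×10⁻⁹ − 2.508×10⁻¹⁰ = 2.050×10⁻⁹ m⁻¹.
a = 4.877×10⁸ m = 4.8769×10⁵ km.

a ≈ 4.88×10⁵ km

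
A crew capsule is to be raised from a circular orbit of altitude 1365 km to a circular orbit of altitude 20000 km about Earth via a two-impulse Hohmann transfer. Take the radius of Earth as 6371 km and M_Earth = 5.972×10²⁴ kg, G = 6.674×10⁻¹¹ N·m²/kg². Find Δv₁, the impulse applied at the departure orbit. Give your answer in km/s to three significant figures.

Δv ≈ 1.75 km/s

μ = GM = 6.674×10⁻¹¹ × 5.972×10²⁴ = 3.986×10¹⁴ m³/s².
r₁ = 6371 + 1365 = 7736.0 km = 7.7360×10⁶ m.
r₂ = 6371 + 20000 = 26371 km = 2.6371×10⁷ m.
Transfer ellipse a_t = (r₁ + r₂)/2 = 1.705×10⁷ m.
At r₁: circular v_c1 = √(μ/r₁) = 7178 m/s; transfer-perigee v_p = √[μ(2/r₁ − 1/a_t)] = 8926 m/s.
Δv₁ = v_p − v_c1 = 1748 m/s.
= 1.748 km/s.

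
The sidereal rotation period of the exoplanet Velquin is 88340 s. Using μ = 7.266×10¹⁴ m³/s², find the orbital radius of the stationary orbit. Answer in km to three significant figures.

r_sync ≈ 52400 km

A synchronous orbit has period T, so by Kepler's third law a = (μT²/4π²)^(1/3).
μT²/4π² = 7.266×10¹⁴ × (8.834×10⁴)² / 39.48 = 1.436×10²³ m³.
a = 5.237×10⁷ m = 52370 km.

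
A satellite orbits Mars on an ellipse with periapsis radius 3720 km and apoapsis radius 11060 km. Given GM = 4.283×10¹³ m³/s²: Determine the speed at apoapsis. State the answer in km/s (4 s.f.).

Semi-major axis a = (r_p + r_a)/2 = 7390.0 km = 7.390×10⁶ m.
Vis-viva: v² = μ(2/r − 1/a) = 4.283×10¹³ × (1.808×10⁻⁷ − 1.353×10⁻⁷) = 1.949×10⁶ m²/s².
v = 1396 m/s = 1.396 km/s.

v ≈ 1.396 km/s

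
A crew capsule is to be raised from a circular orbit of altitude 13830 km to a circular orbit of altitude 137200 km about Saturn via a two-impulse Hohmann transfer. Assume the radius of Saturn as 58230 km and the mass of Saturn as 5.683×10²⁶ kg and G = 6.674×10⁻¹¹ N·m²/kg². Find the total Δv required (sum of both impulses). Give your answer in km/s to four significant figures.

Δv_total ≈ 8.496 km/s

μ = GM = 6.674×10⁻¹¹ × 5.683×10²⁶ = 3.793×10¹⁶ m³/s².
r₁ = 58230 + 13830 = 72060 km = 7.2060×10⁷ m.
r₂ = 58230 + 137200 = 195430 km = 1.9543×10⁸ m.
Transfer ellipse a_t = (r₁ + r₂)/2 = 1.337×10⁸ m.
At r₁: circular v_c1 = √(μ/r₁) = 22940 m/s; transfer-perikrone v_p = √[μ(2/r₁ − 1/a_t)] = 27730 m/s.
Δv₁ = v_p − v_c1 = 4790 m/s.
At r₂: circular v_c2 = √(μ/r₂) = 13930 m/s; transfer-apokrone v_a = √[μ(2/r₂ − 1/a_t)] = 10230 m/s.
Δv₂ = v_c2 − v_a = 3705 m/s.
Total Δv = Δv₁ + Δv₂ = 8496 m/s = 8.496 km/s.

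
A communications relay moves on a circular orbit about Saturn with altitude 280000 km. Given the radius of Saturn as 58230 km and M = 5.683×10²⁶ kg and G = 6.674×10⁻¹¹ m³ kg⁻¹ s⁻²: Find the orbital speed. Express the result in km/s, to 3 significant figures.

μ = GM = 6.674×10⁻¹¹ × 5.683×10²⁶ = 3.793×10¹⁶ m³/s².
r = 58230 + 280000 = 338230 km = 3.3823×10⁸ m.
For a circular orbit v = √(μ/r) = √(3.793×10¹⁶ / 3.382×10⁸) = √(1.121×10⁸) = 10590 m/s.
That is 10.59 km/s.

v ≈ 10.6 km/s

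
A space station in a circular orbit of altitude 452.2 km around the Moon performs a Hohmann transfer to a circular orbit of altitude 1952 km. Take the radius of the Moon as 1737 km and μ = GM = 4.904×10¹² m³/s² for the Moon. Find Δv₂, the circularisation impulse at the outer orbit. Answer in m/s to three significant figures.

Δv ≈ 158 m/s

r₁ = 1737 + 452.2 = 2189.2 km = 2.1892×10⁶ m.
r₂ = 1737 + 1952 = 3689.0 km = 3.6890×10⁶ m.
Transfer ellipse a_t = (r₁ + r₂)/2 = 2.939×10⁶ m.
At r₁: circular v_c1 = √(μ/r₁) = 1497 m/s; transfer-perilune v_p = √[μ(2/r₁ − 1/a_t)] = 1677 m/s.
At r₂: circular v_c2 = √(μ/r₂) = 1153 m/s; transfer-apolune v_a = √[μ(2/r₂ − 1/a_t)] = 995.1 m/s.
Δv₂ = v_c2 − v_a = 157.9 m/s.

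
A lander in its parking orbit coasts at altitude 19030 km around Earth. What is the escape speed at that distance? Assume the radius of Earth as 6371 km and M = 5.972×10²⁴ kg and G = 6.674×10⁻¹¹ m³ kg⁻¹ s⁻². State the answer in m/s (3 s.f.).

v_esc ≈ 5600 m/s

μ = GM = 6.674×10⁻¹¹ × 5.972×10²⁴ = 3.986×10¹⁴ m³/s².
r = 6371 + 19030 = 25401 km = 2.5401×10⁷ m.
Escape speed v_esc = √(2μ/r) = √(2 × 3.986×10¹⁴ / 2.540×10⁷) = √(3.138×10⁷) = 5602 m/s.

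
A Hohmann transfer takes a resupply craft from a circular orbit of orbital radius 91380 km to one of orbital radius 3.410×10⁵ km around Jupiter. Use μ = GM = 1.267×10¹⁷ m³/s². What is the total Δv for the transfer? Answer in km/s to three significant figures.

r₁ = 91380 km = 9.138×10⁷ m.
r₂ = 3.410×10⁵ km = 3.410×10⁸ m.
Transfer ellipse a_t = (r₁ + r₂)/2 = 2.162×10⁸ m.
At r₁: circular v_c1 = √(μ/r₁) = 37240 m/s; transfer-perijove v_p = √[μ(2/r₁ − 1/a_t)] = 46770 m/s.
Δv₁ = v_p − v_c1 = 9529 m/s.
At r₂: circular v_c2 = √(μ/r₂) = 19280 m/s; transfer-apojove v_a = √[μ(2/r₂ − 1/a_t)] = 12530 m/s.
Δv₂ = v_c2 − v_a = 6744 m/s.
Total Δv = Δv₁ + Δv₂ = 16270 m/s = 16.27 km/s.

Δv_total ≈ 16.3 km/s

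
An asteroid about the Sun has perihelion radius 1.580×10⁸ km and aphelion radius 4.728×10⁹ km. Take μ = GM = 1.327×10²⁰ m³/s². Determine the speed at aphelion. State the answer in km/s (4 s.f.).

v ≈ 1.347 km/s

Semi-major axis a = (r_p + r_a)/2 = 2.4430×10⁹ km = 2.443×10¹² m.
Vis-viva: v² = μ(2/r − 1/a) = 1.327×10²⁰ × (4.230×10⁻¹³ − 4.093×10⁻¹³) = 1.815×10⁶ m²/s².
v = 1347 m/s = 1.347 km/s.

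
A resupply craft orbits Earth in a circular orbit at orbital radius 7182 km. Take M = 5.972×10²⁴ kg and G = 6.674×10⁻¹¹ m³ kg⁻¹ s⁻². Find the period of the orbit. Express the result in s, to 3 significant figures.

μ = GM = 6.674×10⁻¹¹ × 5.972×10²⁴ = 3.986×10¹⁴ m³/s².
r = 7182 km = 7.182×10⁶ m.
Kepler's third law: T = 2π√(r³/μ) = 2π√((7.182×10⁶)³ / 3.986×10¹⁴).
r³/μ = 9.295×10⁵ s², so T = 2π × 9.641×10² = 6.058×10³ s.

T ≈ 6060 s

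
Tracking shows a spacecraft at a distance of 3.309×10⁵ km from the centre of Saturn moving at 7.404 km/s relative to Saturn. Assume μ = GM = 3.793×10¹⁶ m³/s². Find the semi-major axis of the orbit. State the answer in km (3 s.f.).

r = 3.309×10⁸ m.
Vis-viva rearranged: 1/a = 2/r − v²/μ = 6.044×10⁻⁹ − 1.445×10⁻⁹ = 4.599×10⁻⁹ m⁻¹.
a = 2.174×10⁸ m = 2.1745×10⁵ km.

a ≈ 2.17×10⁵ km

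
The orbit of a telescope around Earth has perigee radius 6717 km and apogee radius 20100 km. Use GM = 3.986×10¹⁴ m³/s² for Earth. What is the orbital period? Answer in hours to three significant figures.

T ≈ 4.29 hours

Semi-major axis a = (r_p + r_a)/2 = (6717.0 + 20100)/2 = 13408 km = 1.341×10⁷ m.
By Kepler's third law T = 2π√(a³/μ) = 2π × 2.459×10³ = 1.545×10⁴ s.
= 4.292 hours.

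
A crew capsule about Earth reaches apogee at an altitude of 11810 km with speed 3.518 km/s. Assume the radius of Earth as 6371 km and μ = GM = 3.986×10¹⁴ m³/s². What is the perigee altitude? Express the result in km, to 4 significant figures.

perigee altitude ≈ 778.7 km

r_a = 6371 + 11810 = 18181 km = 1.818×10⁷ m.
Specific energy ε = v²/2 − μ/r = -1.574×10⁷ J/kg, so a = −μ/(2ε) = 1.267×10⁷ m.
The apsides satisfy r_p + r_a = 2a, so the perigee radius is 2a − r_a = 7.150×10⁶ m = 7149.7 km.
Perigee altitude = 7149.7 − 6371 = 778.73 km.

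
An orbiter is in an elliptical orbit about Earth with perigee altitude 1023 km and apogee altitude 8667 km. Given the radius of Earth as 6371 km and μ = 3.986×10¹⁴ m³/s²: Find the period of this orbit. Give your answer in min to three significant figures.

r_p = 6371 + 1023 = 7394.0 km = 7.3940×10⁶ m.
r_a = 6371 + 8667 = 15038 km = 1.5038×10⁷ m.
Semi-major axis a = (r_p + r_a)/2 = (7394.0 + 15038)/2 = 11216 km = 1.122×10⁷ m.
By Kepler's third law T = 2π√(a³/μ) = 2π × 1.881×10³ = 1.182×10⁴ s.
= 197.0 min.

T ≈ 197 min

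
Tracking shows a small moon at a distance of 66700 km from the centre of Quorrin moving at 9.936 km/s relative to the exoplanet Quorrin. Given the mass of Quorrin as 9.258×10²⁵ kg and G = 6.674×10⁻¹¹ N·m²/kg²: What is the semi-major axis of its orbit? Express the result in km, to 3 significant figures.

a ≈ 71400 km

μ = GM = 6.674×10⁻¹¹ × 9.258×10²⁵ = 6.179×10¹⁵ m³/s².
r = 6.670×10⁷ m.
Specific orbital energy ε = v²/2 − μ/r = (9936)²/2 − 6.179×10¹⁵/6.670×10⁷ = -4.327×10⁷ J/kg.
Since ε = −μ/(2a), a = −μ/(2ε) = 7.139×10⁷ m = 71392 km.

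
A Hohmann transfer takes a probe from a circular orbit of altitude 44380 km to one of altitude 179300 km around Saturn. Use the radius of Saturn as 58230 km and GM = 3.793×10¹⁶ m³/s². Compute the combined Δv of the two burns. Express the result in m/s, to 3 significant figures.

r₁ = 58230 + 44380 = 102610 km = 1.0261×10⁸ m.
r₂ = 58230 + 179300 = 237530 km = 2.3753×10⁸ m.
Transfer ellipse a_t = (r₁ + r₂)/2 = 1.701×10⁸ m.
At r₁: circular v_c1 = √(μ/r₁) = 19230 m/s; transfer-perikrone v_p = √[μ(2/r₁ − 1/a_t)] = 22720 m/s.
Δv₁ = v_p − v_c1 = 3495 m/s.
At r₂: circular v_c2 = √(μ/r₂) = 12640 m/s; transfer-apokrone v_a = √[μ(2/r₂ − 1/a_t)] = 9816 m/s.
Δv₂ = v_c2 − v_a = 2821 m/s.
Total Δv = Δv₁ + Δv₂ = 6317 m/s.

Δv_total ≈ 6320 m/s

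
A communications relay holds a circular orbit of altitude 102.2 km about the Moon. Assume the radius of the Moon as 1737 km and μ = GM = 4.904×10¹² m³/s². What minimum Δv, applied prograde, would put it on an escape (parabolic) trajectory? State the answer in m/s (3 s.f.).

r = 1737 + 102.2 = 1839.2 km = 1.8392×10⁶ m.
Circular speed v_c = √(μ/r) = 1633 m/s.
Escape speed v_esc = √(2μ/r) = √2 × v_c = 2309 m/s.
Δv = v_esc − v_c = 676.4 m/s.

Δv ≈ 676 m/s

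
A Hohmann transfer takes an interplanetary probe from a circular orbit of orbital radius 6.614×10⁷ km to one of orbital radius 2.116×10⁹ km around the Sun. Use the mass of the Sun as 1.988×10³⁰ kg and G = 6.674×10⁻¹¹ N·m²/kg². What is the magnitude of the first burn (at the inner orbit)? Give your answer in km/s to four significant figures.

Δv ≈ 17.58 km/s

μ = GM = 6.674×10⁻¹¹ × 1.988×10³⁰ = 1.327×10²⁰ m³/s².
r₁ = 6.614×10⁷ km = 6.614×10¹⁰ m.
r₂ = 2.116×10⁹ km = 2.116×10¹² m.
Transfer ellipse a_t = (r₁ + r₂)/2 = 1.091×10¹² m.
At r₁: circular v_c1 = √(μ/r₁) = 44790 m/s; transfer-perihelion v_p = √[μ(2/r₁ − 1/a_t)] = 62370 m/s.
Δv₁ = v_p − v_c1 = 17580 m/s.
= 17.58 km/s.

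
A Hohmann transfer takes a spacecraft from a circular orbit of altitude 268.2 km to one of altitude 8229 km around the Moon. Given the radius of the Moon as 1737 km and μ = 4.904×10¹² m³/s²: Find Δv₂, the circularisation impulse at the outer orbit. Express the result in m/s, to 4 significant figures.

Δv ≈ 295.5 m/s

r₁ = 1737 + 268.2 = 2005.2 km = 2.0052×10⁶ m.
r₂ = 1737 + 8229 = 9966.0 km = 9.9660×10⁶ m.
Transfer ellipse a_t = (r₁ + r₂)/2 = 5.986×10⁶ m.
At r₁: circular v_c1 = √(μ/r₁) = 1564 m/s; transfer-perilune v_p = √[μ(2/r₁ − 1/a_t)] = 2018 m/s.
At r₂: circular v_c2 = √(μ/r₂) = 701.5 m/s; transfer-apolune v_a = √[μ(2/r₂ − 1/a_t)] = 406.0 m/s.
Δv₂ = v_c2 − v_a = 295.5 m/s.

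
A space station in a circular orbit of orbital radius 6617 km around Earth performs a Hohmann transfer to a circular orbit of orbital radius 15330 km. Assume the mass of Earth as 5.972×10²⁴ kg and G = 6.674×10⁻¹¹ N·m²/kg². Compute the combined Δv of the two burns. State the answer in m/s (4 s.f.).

μ = GM = 6.674×10⁻¹¹ × 5.972×10²⁴ = 3.986×10¹⁴ m³/s².
r₁ = 6617 km = 6.617×10⁶ m.
r₂ = 15330 km = 1.533×10⁷ m.
Transfer ellipse a_t = (r₁ + r₂)/2 = 1.097×10⁷ m.
At r₁: circular v_c1 = √(μ/r₁) = 7761 m/s; transfer-perigee v_p = √[μ(2/r₁ − 1/a_t)] = 9173 m/s.
Δv₁ = v_p − v_c1 = 1412 m/s.
At r₂: circular v_c2 = √(μ/r₂) = 5099 m/s; transfer-apogee v_a = √[μ(2/r₂ − 1/a_t)] = 3959 m/s.
Δv₂ = v_c2 − v_a = 1139 m/s.
Total Δv = Δv₁ + Δv₂ = 2552 m/s.

Δv_total ≈ 2552 m/s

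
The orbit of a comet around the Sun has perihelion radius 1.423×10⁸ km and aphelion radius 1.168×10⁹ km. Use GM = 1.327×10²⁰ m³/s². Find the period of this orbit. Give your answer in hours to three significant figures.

T ≈ 80300 hours

Semi-major axis a = (r_p + r_a)/2 = (1.4230×10⁸ + 1.1680×10⁹)/2 = 6.5515×10⁸ km = 6.552×10¹¹ m.
By Kepler's third law T = 2π√(a³/μ) = 2π × 4.603×10⁷ = 2.892×10⁸ s.
= 80340 hours.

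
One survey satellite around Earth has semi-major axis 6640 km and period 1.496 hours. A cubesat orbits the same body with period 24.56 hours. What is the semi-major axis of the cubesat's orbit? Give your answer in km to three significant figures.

a₂ ≈ 42900 km

Kepler's third law: a³ ∝ T², so a₂ = a₁ (T₂/T₁)^(2/3).
T₂/T₁ = 16.42, (T₂/T₁)^(2/3) = 6.459.
a₂ = 6640 × 6.459 = 42890 km.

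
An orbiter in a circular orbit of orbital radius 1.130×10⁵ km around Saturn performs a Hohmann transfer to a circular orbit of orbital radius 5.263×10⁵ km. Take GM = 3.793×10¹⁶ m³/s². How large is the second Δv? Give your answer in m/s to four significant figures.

r₁ = 1.130×10⁵ km = 1.130×10⁸ m.
r₂ = 5.263×10⁵ km = 5.263×10⁸ m.
Transfer ellipse a_t = (r₁ + r₂)/2 = 3.196×10⁸ m.
At r₁: circular v_c1 = √(μ/r₁) = 18320 m/s; transfer-perikrone v_p = √[μ(2/r₁ − 1/a_t)] = 23510 m/s.
At r₂: circular v_c2 = √(μ/r₂) = 8489 m/s; transfer-apokrone v_a = √[μ(2/r₂ − 1/a_t)] = 5048 m/s.
Δv₂ = v_c2 − v_a = 3442 m/s.

Δv ≈ 3442 m/s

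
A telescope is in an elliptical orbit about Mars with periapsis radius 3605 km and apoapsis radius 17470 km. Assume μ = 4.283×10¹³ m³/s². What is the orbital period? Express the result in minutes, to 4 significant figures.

T ≈ 547.3 minutes

Semi-major axis a = (r_p + r_a)/2 = (3605.0 + 17470)/2 = 10538 km = 1.054×10⁷ m.
By Kepler's third law T = 2π√(a³/μ) = 2π × 5.227×10³ = 3.284×10⁴ s.
= 547.3 minutes.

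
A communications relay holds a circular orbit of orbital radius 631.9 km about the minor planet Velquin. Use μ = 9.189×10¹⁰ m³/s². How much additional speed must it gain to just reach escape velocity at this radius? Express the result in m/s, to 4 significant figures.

r = 631.9 km = 6.319×10⁵ m.
Circular speed v_c = √(μ/r) = 381.3 m/s.
Escape speed v_esc = √(2μ/r) = √2 × v_c = 539.3 m/s.
Δv = v_esc − v_c = 158.0 m/s.

Δv ≈ 158.0 m/s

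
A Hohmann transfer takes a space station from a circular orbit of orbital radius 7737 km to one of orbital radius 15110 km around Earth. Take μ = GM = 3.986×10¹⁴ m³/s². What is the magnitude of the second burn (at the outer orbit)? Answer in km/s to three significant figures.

r₁ = 7737 km = 7.737×10⁶ m.
r₂ = 15110 km = 1.511×10⁷ m.
Transfer ellipse a_t = (r₁ + r₂)/2 = 1.142×10⁷ m.
At r₁: circular v_c1 = √(μ/r₁) = 7178 m/s; transfer-perigee v_p = √[μ(2/r₁ − 1/a_t)] = 8255 m/s.
At r₂: circular v_c2 = √(μ/r₂) = 5136 m/s; transfer-apogee v_a = √[μ(2/r₂ − 1/a_t)] = 4227 m/s.
Δv₂ = v_c2 − v_a = 909.2 m/s.
= 0.9092 km/s.

Δv ≈ 0.909 km/s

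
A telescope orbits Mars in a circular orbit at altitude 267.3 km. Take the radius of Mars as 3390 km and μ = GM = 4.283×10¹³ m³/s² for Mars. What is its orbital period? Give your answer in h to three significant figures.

T ≈ 1.87 h

r = 3390 + 267.3 = 3657.3 km = 3.6573×10⁶ m.
Kepler's third law: T = 2π√(r³/μ) = 2π√((3.657×10⁶)³ / 4.283×10¹³).
r³/μ = 1.142×10⁶ s², so T = 2π × 1.069×10³ = 6.715×10³ s.
Converting: 6.715×10³ s ÷ 3600 = 1.865 h.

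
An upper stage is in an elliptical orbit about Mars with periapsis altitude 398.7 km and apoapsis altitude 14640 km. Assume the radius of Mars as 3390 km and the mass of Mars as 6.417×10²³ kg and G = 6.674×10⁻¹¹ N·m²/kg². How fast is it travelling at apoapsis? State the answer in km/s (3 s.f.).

μ = GM = 6.674×10⁻¹¹ × 6.417×10²³ = 4.283×10¹³ m³/s².
r_p = 3390 + 398.7 = 3788.7 km = 3.7887×10⁶ m.
r_a = 3390 + 14640 = 18030 km = 1.8030×10⁷ m.
Semi-major axis a = (r_p + r_a)/2 = 10909 km = 1.091×10⁷ m.
Vis-viva: v² = μ(2/r − 1/a) = 4.283×10¹³ × (1.109×10⁻⁷ − 9.166×10⁻⁸) = 8.249×10⁵ m²/s².
v = 908.3 m/s = 0.9083 km/s.

v ≈ 0.908 km/s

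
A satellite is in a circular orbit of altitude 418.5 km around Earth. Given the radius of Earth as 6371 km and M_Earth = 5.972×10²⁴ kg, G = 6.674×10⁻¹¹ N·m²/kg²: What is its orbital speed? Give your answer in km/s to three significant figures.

μ = GM = 6.674×10⁻¹¹ × 5.972×10²⁴ = 3.986×10¹⁴ m³/s².
r = 6371 + 418.5 = 6789.5 km = 6.7895×10⁶ m.
For a circular orbit v = √(μ/r) = √(3.986×10¹⁴ / 6.790×10⁶) = √(5.870×10⁷) = 7662 m/s.
That is 7.662 km/s.

v ≈ 7.66 km/s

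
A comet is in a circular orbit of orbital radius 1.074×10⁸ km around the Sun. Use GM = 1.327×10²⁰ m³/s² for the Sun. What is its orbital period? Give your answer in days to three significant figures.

T ≈ 222 days

r = 1.074×10⁸ km = 1.074×10¹¹ m.
Kepler's third law: T = 2π√(r³/μ) = 2π√((1.074×10¹¹)³ / 1.327×10²⁰).
r³/μ = 9.336×10¹² s², so T = 2π × 3.055×10⁶ = 1.920×10⁷ s.
Converting: 1.920×10⁷ s ÷ 86400 = 222.2 days.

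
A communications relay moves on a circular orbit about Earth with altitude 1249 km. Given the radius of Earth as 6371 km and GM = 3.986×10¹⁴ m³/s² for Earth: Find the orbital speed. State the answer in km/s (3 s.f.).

v ≈ 7.23 km/s

r = 6371 + 1249 = 7620.0 km = 7.6200×10⁶ m.
For a circular orbit v = √(μ/r) = √(3.986×10¹⁴ / 7.620×10⁶) = √(5.231×10⁷) = 7233 m/s.
That is 7.233 km/s.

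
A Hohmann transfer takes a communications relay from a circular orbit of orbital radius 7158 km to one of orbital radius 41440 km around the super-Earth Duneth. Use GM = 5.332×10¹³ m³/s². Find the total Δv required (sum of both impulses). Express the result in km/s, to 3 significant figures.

Δv_total ≈ 1.35 km/s

r₁ = 7158 km = 7.158×10⁶ m.
r₂ = 41440 km = 4.144×10⁷ m.
Transfer ellipse a_t = (r₁ + r₂)/2 = 2.430×10⁷ m.
At r₁: circular v_c1 = √(μ/r₁) = 2729 m/s; transfer-periapsis v_p = √[μ(2/r₁ − 1/a_t)] = 3564 m/s.
Δv₁ = v_p − v_c1 = 834.9 m/s.
At r₂: circular v_c2 = √(μ/r₂) = 1134 m/s; transfer-apoapsis v_a = √[μ(2/r₂ − 1/a_t)] = 615.7 m/s.
Δv₂ = v_c2 − v_a = 518.7 m/s.
Total Δv = Δv₁ + Δv₂ = 1354 m/s = 1.354 km/s.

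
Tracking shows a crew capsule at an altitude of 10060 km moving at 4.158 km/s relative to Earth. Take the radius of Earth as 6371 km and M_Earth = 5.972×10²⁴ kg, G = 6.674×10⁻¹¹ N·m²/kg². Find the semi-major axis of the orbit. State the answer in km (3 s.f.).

a ≈ 12800 km

μ = GM = 6.674×10⁻¹¹ × 5.972×10²⁴ = 3.986×10¹⁴ m³/s².
r = 6371 + 10060 = 16431 km = 1.643×10⁷ m.
Specific orbital energy ε = v²/2 − μ/r = (4158)²/2 − 3.986×10¹⁴/1.643×10⁷ = -1.561×10⁷ J/kg.
Since ε = −μ/(2a), a = −μ/(2ε) = 1.276×10⁷ m = 12764 km.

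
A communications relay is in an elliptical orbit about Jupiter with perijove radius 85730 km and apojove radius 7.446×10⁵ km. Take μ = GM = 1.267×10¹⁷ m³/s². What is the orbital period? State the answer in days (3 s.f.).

Semi-major axis a = (r_p + r_a)/2 = (85730 + 7.4460×10⁵)/2 = 4.1516×10⁵ km = 4.152×10⁸ m.
By Kepler's third law T = 2π√(a³/μ) = 2π × 2.377×10⁴ = 1.493×10⁵ s.
= 1.728 days.

T ≈ 1.73 days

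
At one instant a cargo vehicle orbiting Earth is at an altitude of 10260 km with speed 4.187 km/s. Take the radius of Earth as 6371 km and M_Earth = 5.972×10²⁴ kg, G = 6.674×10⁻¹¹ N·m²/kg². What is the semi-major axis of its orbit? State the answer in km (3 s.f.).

a ≈ 13100 km

μ = GM = 6.674×10⁻¹¹ × 5.972×10²⁴ = 3.986×10¹⁴ m³/s².
r = 6371 + 10260 = 16631 km = 1.663×10⁷ m.
Specific orbital energy ε = v²/2 − μ/r = (4187)²/2 − 3.986×10¹⁴/1.663×10⁷ = -1.520×10⁷ J/kg.
Since ε = −μ/(2a), a = −μ/(2ε) = 1.311×10⁷ m = 13111 km.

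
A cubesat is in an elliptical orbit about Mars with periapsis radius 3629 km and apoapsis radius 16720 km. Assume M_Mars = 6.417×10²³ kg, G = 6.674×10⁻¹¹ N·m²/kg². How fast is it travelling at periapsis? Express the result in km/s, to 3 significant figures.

μ = GM = 6.674×10⁻¹¹ × 6.417×10²³ = 4.283×10¹³ m³/s².
Semi-major axis a = (r_p + r_a)/2 = 10174 km = 1.017×10⁷ m.
Vis-viva: v² = μ(2/r − 1/a) = 4.283×10¹³ × (5.511×10⁻⁷ − 9.828×10⁻⁸) = 1.939×10⁷ m²/s².
v = 4404 m/s = 4.404 km/s.

v ≈ 4.40 km/s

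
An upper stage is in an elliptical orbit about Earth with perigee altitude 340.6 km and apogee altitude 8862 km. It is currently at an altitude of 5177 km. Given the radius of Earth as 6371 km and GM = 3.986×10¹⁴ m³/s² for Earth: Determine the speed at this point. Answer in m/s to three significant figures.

v ≈ 5720 m/s

r_p = 6371 + 340.6 = 6711.6 km = 6.7116×10⁶ m.
r_a = 6371 + 8862 = 15233 km = 1.5233×10⁷ m.
r = 6371 + 5177 = 11548 km = 1.155×10⁷ m.
Semi-major axis a = (r_p + r_a)/2 = 10972 km = 1.097×10⁷ m.
Vis-viva: v² = μ(2/r − 1/a) = 3.986×10¹⁴ × (1.732×10⁻⁷ − 9.114×10⁻⁸) = 3.271×10⁷ m²/s².
v = 5719 m/s.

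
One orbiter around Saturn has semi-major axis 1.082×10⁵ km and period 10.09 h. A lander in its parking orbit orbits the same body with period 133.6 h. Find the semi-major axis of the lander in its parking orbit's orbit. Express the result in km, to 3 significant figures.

a₂ ≈ 6.06×10⁵ km

Kepler's third law: a³ ∝ T², so a₂ = a₁ (T₂/T₁)^(2/3).
T₂/T₁ = 13.24, (T₂/T₁)^(2/3) = 5.597.
a₂ = 1.082×10⁵ × 5.597 = 6.056×10⁵ km.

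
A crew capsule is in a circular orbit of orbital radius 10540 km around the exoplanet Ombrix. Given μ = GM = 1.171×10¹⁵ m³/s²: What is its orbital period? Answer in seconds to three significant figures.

r = 10540 km = 1.054×10⁷ m.
Kepler's third law: T = 2π√(r³/μ) = 2π√((1.054×10⁷)³ / 1.171×10¹⁵).
r³/μ = 9.999×10⁵ s², so T = 2π × 1.000×10³ = 6.283×10³ s.

T ≈ 6280 seconds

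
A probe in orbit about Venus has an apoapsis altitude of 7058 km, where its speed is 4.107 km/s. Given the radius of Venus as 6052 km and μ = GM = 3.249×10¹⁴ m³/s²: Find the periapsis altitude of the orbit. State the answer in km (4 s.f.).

r_a = 6052 + 7058 = 13110 km = 1.311×10⁷ m.
Specific energy ε = v²/2 − μ/r = -1.635×10⁷ J/kg, so a = −μ/(2ε) = 9.936×10⁶ m.
The apsides satisfy r_p + r_a = 2a, so the periapsis radius is 2a − r_a = 6.763×10⁶ m = 6762.9 km.
Periapsis altitude = 6762.9 − 6052 = 710.92 km.

periapsis altitude ≈ 710.9 km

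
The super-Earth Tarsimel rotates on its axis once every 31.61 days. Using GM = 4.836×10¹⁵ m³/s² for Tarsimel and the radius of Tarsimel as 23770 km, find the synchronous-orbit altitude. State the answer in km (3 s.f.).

h_sync ≈ 9.47×10⁵ km

T = 31.61 days = 2.731×10⁶ s.
A synchronous orbit has period T, so by Kepler's third law a = (μT²/4π²)^(1/3).
μT²/4π² = 4.836×10¹⁵ × (2.731×10⁶)² / 39.48 = 9.137×10²⁶ m³.
a = 9.704×10⁸ m = 9.7036×10⁵ km.
Altitude h = a − R = 9.7036×10⁵ − 23770 = 9.4659×10⁵ km.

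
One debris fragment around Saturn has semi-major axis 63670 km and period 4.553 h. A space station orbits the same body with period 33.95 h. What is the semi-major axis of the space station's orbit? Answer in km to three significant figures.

Kepler's third law: a³ ∝ T², so a₂ = a₁ (T₂/T₁)^(2/3).
T₂/T₁ = 7.457, (T₂/T₁)^(2/3) = 3.817.
a₂ = 63670 × 3.817 = 2.430×10⁵ km.

a₂ ≈ 2.43×10⁵ km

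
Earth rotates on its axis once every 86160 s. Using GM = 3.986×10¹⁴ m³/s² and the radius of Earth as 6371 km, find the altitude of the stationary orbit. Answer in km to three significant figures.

A synchronous orbit has period T, so by Kepler's third law a = (μT²/4π²)^(1/3).
μT²/4π² = 3.986×10¹⁴ × (8.616×10⁴)² / 39.48 = 7.495×10²² m³.
a = 4.216×10⁷ m = 42163 km.
Altitude h = a − R = 42163 − 6371 = 35792 km.

h_sync ≈ 35800 km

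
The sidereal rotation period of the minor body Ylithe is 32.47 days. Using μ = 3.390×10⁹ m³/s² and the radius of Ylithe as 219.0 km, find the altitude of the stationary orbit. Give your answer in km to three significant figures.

h_sync ≈ 8560 km

T = 32.47 days = 2.805×10⁶ s.
A synchronous orbit has period T, so by Kepler's third law a = (μT²/4π²)^(1/3).
μT²/4π² = 3.390×10⁹ × (2.805×10⁶)² / 39.48 = 6.758×10²⁰ m³.
a = 8.776×10⁶ m = 8775.6 km.
Altitude h = a − R = 8775.6 − 219.0 = 8556.6 km.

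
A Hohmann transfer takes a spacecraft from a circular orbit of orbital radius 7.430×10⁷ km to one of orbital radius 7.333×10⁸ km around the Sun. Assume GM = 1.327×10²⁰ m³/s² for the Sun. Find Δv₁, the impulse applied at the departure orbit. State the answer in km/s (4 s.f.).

Δv ≈ 14.69 km/s

r₁ = 7.430×10⁷ km = 7.430×10¹⁰ m.
r₂ = 7.333×10⁸ km = 7.333×10¹¹ m.
Transfer ellipse a_t = (r₁ + r₂)/2 = 4.038×10¹¹ m.
At r₁: circular v_c1 = √(μ/r₁) = 42260 m/s; transfer-perihelion v_p = √[μ(2/r₁ − 1/a_t)] = 56950 m/s.
Δv₁ = v_p − v_c1 = 14690 m/s.
= 14.69 km/s.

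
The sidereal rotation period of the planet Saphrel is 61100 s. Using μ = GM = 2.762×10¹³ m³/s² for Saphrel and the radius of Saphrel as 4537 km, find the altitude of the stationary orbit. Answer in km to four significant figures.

h_sync ≈ 9235 km

A synchronous orbit has period T, so by Kepler's third law a = (μT²/4π²)^(1/3).
μT²/4π² = 2.762×10¹³ × (6.110×10⁴)² / 39.48 = 2.612×10²¹ m³.
a = 1.377×10⁷ m = 13772 km.
Altitude h = a − R = 13772 − 4537 = 9234.5 km.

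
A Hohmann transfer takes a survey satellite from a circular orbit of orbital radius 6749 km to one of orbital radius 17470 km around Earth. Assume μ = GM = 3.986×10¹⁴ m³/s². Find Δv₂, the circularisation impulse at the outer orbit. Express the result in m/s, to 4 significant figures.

Δv ≈ 1211 m/s

r₁ = 6749 km = 6.749×10⁶ m.
r₂ = 17470 km = 1.747×10⁷ m.
Transfer ellipse a_t = (r₁ + r₂)/2 = 1.211×10⁷ m.
At r₁: circular v_c1 = √(μ/r₁) = 7685 m/s; transfer-perigee v_p = √[μ(2/r₁ − 1/a_t)] = 9231 m/s.
At r₂: circular v_c2 = √(μ/r₂) = 4777 m/s; transfer-apogee v_a = √[μ(2/r₂ − 1/a_t)] = 3566 m/s.
Δv₂ = v_c2 − v_a = 1211 m/s.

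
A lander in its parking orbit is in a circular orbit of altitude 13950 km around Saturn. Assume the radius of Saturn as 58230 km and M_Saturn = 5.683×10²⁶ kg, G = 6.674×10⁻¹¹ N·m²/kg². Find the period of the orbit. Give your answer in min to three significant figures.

μ = GM = 6.674×10⁻¹¹ × 5.683×10²⁶ = 3.793×10¹⁶ m³/s².
r = 58230 + 13950 = 72180 km = 7.2180×10⁷ m.
Kepler's third law: T = 2π√(r³/μ) = 2π√((7.218×10⁷)³ / 3.793×10¹⁶).
r³/μ = 9.915×10⁶ s², so T = 2π × 3.149×10³ = 1.978×10⁴ s.
Converting: 1.978×10⁴ s ÷ 60.00 = 329.7 min.

T ≈ 330 min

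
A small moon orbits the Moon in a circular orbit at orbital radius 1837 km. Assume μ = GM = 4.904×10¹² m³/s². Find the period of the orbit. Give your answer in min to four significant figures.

r = 1837 km = 1.837×10⁶ m.
Kepler's third law: T = 2π√(r³/μ) = 2π√((1.837×10⁶)³ / 4.904×10¹²).
r³/μ = 1.264×10⁶ s², so T = 2π × 1.124×10³ = 7.064×10³ s.
Converting: 7.064×10³ s ÷ 60.00 = 117.7 min.

T ≈ 117.7 min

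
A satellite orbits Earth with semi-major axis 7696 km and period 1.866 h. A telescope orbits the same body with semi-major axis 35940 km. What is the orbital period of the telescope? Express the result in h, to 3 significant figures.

T₂ ≈ 18.8 h

Kepler's third law: T² ∝ a³, so T₂ = T₁ (a₂/a₁)^(3/2).
a₂/a₁ = 4.670, (a₂/a₁)^(3/2) = 10.09.
T₂ = 1.866 × 10.09 = 18.83 h.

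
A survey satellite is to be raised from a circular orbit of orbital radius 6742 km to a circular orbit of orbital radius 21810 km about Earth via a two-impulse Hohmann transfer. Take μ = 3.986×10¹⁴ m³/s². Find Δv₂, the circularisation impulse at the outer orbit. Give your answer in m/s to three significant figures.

Δv ≈ 1340 m/s

r₁ = 6742 km = 6.742×10⁶ m.
r₂ = 21810 km = 2.181×10⁷ m.
Transfer ellipse a_t = (r₁ + r₂)/2 = 1.428×10⁷ m.
At r₁: circular v_c1 = √(μ/r₁) = 7689 m/s; transfer-perigee v_p = √[μ(2/r₁ − 1/a_t)] = 9504 m/s.
At r₂: circular v_c2 = √(μ/r₂) = 4275 m/s; transfer-apogee v_a = √[μ(2/r₂ − 1/a_t)] = 2938 m/s.
Δv₂ = v_c2 − v_a = 1337 m/s.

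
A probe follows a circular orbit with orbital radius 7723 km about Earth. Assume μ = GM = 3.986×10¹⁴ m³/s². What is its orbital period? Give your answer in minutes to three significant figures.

r = 7723 km = 7.723×10⁶ m.
Kepler's third law: T = 2π√(r³/μ) = 2π√((7.723×10⁶)³ / 3.986×10¹⁴).
r³/μ = 1.156×10⁶ s², so T = 2π × 1.075×10³ = 6.754×10³ s.
Converting: 6.754×10³ s ÷ 60.00 = 112.6 minutes.

T ≈ 113 minutes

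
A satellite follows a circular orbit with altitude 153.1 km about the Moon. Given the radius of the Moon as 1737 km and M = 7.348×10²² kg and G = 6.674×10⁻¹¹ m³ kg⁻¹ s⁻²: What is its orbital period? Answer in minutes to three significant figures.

μ = GM = 6.674×10⁻¹¹ × 7.348×10²² = 4.904×10¹² m³/s².
r = 1737 + 153.1 = 1890.1 km = 1.8901×10⁶ m.
Kepler's third law: T = 2π√(r³/μ) = 2π√((1.890×10⁶)³ / 4.904×10¹²).
r³/μ = 1.377×10⁶ s², so T = 2π × 1.173×10³ = 7.373×10³ s.
Converting: 7.373×10³ s ÷ 60.00 = 122.9 minutes.

T ≈ 123 minutes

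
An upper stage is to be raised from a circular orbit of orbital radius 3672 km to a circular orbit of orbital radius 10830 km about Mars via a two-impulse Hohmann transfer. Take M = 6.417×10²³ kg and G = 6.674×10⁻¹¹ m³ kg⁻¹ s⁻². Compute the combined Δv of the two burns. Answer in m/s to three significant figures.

Δv_total ≈ 1330 m/s

μ = GM = 6.674×10⁻¹¹ × 6.417×10²³ = 4.283×10¹³ m³/s².
r₁ = 3672 km = 3.672×10⁶ m.
r₂ = 10830 km = 1.083×10⁷ m.
Transfer ellipse a_t = (r₁ + r₂)/2 = 7.251×10⁶ m.
At r₁: circular v_c1 = √(μ/r₁) = 3415 m/s; transfer-periapsis v_p = √[μ(2/r₁ − 1/a_t)] = 4174 m/s.
Δv₁ = v_p − v_c1 = 758.6 m/s.
At r₂: circular v_c2 = √(μ/r₂) = 1989 m/s; transfer-apoapsis v_a = √[μ(2/r₂ − 1/a_t)] = 1415 m/s.
Δv₂ = v_c2 − v_a = 573.5 m/s.
Total Δv = Δv₁ + Δv₂ = 1332 m/s.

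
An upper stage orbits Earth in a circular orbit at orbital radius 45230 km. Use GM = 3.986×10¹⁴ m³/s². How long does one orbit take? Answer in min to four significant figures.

r = 45230 km = 4.523×10⁷ m.
Kepler's third law: T = 2π√(r³/μ) = 2π√((4.523×10⁷)³ / 3.986×10¹⁴).
r³/μ = 2.321×10⁸ s², so T = 2π × 1.524×10⁴ = 9.573×10⁴ s.
Converting: 9.573×10⁴ s ÷ 60.00 = 1596 min.

T ≈ 1596 min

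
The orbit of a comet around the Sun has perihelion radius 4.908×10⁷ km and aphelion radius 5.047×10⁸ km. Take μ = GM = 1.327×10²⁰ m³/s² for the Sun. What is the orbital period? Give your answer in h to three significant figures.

T ≈ 22100 h

Semi-major axis a = (r_p + r_a)/2 = (4.9080×10⁷ + 5.0470×10⁸)/2 = 2.7689×10⁸ km = 2.769×10¹¹ m.
By Kepler's third law T = 2π√(a³/μ) = 2π × 1.265×10⁷ = 7.947×10⁷ s.
= 22080 h.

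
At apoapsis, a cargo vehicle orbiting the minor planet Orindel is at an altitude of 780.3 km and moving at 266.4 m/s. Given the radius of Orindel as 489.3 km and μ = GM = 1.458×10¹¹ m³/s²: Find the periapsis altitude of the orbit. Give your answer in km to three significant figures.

periapsis altitude ≈ 78.4 km

r_a = 489.3 + 780.3 = 1269.6 km = 1.270×10⁶ m.
Specific energy ε = v²/2 − μ/r = -7.935×10⁴ J/kg, so a = −μ/(2ε) = 9.187×10⁵ m.
The apsides satisfy r_p + r_a = 2a, so the periapsis radius is 2a − r_a = 5.677×10⁵ m = 567.72 km.
Periapsis altitude = 567.72 − 489.3 = 78.417 km.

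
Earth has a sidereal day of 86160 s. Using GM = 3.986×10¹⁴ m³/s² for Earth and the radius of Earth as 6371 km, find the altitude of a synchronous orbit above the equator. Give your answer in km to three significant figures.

h_sync ≈ 35800 km

A synchronous orbit has period T, so by Kepler's third law a = (μT²/4π²)^(1/3).
μT²/4π² = 3.986×10¹⁴ × (8.616×10⁴)² / 39.48 = 7.495×10²² m³.
a = 4.216×10⁷ m = 42163 km.
Altitude h = a − R = 42163 − 6371 = 35792 km.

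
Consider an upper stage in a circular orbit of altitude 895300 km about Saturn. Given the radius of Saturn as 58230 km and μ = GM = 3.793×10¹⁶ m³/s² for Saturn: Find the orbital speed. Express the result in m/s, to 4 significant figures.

v ≈ 6307 m/s

r = 58230 + 895300 = 953530 km = 9.5353×10⁸ m.
For a circular orbit v = √(μ/r) = √(3.793×10¹⁶ / 9.535×10⁸) = √(3.978×10⁷) = 6307 m/s.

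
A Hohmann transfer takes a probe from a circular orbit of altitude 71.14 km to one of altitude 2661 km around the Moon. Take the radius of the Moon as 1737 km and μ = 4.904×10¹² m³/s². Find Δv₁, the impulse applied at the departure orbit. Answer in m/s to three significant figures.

Δv ≈ 314 m/s

r₁ = 1737 + 71.14 = 1808.1 km = 1.8081×10⁶ m.
r₂ = 1737 + 2661 = 4398.0 km = 4.3980×10⁶ m.
Transfer ellipse a_t = (r₁ + r₂)/2 = 3.103×10⁶ m.
At r₁: circular v_c1 = √(μ/r₁) = 1647 m/s; transfer-perilune v_p = √[μ(2/r₁ − 1/a_t)] = 1961 m/s.
Δv₁ = v_p − v_c1 = 313.7 m/s.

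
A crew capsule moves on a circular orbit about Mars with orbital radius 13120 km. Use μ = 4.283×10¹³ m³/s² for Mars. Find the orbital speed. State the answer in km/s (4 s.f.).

r = 13120 km = 1.312×10⁷ m.
For a circular orbit v = √(μ/r) = √(4.283×10¹³ / 1.312×10⁷) = √(3.264×10⁶) = 1807 m/s.
That is 1.807 km/s.

v ≈ 1.807 km/s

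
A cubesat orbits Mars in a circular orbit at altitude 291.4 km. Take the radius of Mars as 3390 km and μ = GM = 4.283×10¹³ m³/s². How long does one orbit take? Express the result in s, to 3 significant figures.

T ≈ 6780 s

r = 3390 + 291.4 = 3681.4 km = 3.6814×10⁶ m.
Kepler's third law: T = 2π√(r³/μ) = 2π√((3.681×10⁶)³ / 4.283×10¹³).
r³/μ = 1.165×10⁶ s², so T = 2π × 1.079×10³ = 6.781×10³ s.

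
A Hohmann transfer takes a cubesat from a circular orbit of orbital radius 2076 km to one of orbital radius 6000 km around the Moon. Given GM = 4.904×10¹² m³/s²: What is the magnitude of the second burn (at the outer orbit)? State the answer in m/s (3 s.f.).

r₁ = 2076 km = 2.076×10⁶ m.
r₂ = 6000 km = 6.000×10⁶ m.
Transfer ellipse a_t = (r₁ + r₂)/2 = 4.038×10⁶ m.
At r₁: circular v_c1 = √(μ/r₁) = 1537 m/s; transfer-perilune v_p = √[μ(2/r₁ − 1/a_t)] = 1874 m/s.
At r₂: circular v_c2 = √(μ/r₂) = 904.1 m/s; transfer-apolune v_a = √[μ(2/r₂ − 1/a_t)] = 648.2 m/s.
Δv₂ = v_c2 − v_a = 255.8 m/s.

Δv ≈ 256 m/s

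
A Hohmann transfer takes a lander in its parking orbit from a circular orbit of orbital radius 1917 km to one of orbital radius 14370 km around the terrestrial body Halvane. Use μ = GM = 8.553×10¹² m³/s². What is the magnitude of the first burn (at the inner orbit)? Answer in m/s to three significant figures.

Δv ≈ 694 m/s

r₁ = 1917 km = 1.917×10⁶ m.
r₂ = 14370 km = 1.437×10⁷ m.
Transfer ellipse a_t = (r₁ + r₂)/2 = 8.144×10⁶ m.
At r₁: circular v_c1 = √(μ/r₁) = 2112 m/s; transfer-periapsis v_p = √[μ(2/r₁ − 1/a_t)] = 2806 m/s.
Δv₁ = v_p − v_c1 = 693.6 m/s.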